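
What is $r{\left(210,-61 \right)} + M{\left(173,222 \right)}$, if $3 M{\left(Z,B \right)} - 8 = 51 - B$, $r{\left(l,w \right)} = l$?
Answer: $\frac{467}{3} \approx 155.67$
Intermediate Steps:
$M{\left(Z,B \right)} = \frac{59}{3} - \frac{B}{3}$ ($M{\left(Z,B \right)} = \frac{8}{3} + \frac{51 - B}{3} = \frac{8}{3} - \left(-17 + \frac{B}{3}\right) = \frac{59}{3} - \frac{B}{3}$)
$r{\left(210,-61 \right)} + M{\left(173,222 \right)} = 210 + \left(\frac{59}{3} - 74\right) = 210 - \frac{163}{3} = \frac{467}{3}$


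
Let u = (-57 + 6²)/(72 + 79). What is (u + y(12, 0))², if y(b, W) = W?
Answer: 441/22801 ≈ 0.019341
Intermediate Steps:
u = -21/151 (u = (-57 + 36)/151 = -21*1/151 = -21/151 ≈ -0.13907)
(u + y(12, 0))² = (-21/151 + 0)² = (-21/151)² = 441/22801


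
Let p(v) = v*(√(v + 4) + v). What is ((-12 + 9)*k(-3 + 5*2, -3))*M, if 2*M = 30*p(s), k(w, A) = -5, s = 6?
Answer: 8100 + 1350*√10 ≈ 12369.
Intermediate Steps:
p(v) = v*(v + √(4 + v)) (p(v) = v*(√(4 + v) + v) = v*(v + √(4 + v)))
M = 540 + 90*√10 (M = (30*(6*(6 + √(4 + 6))))/2 = (30*(6*(6 + √10)))/2 = (30*(36 + 6*√10))/2 = (1080 + 180*√10)/2 = 540 + 90*√10 ≈ 824.61)
((-12 + 9)*k(-3 + 5*2, -3))*M = ((-12 + 9)*(-5))*(540 + 90*√10) = (-3*(-5))*(540 + 90*√10) = 15*(540 + 90*√10) = 8100 + 1350*√10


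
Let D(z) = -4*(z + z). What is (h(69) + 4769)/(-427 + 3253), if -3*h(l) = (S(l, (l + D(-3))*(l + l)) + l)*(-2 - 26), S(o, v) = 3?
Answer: 5441/2826 ≈ 1.9253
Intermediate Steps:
D(z) = -8*z
h(l) = 28 + 28*l/3 (h(l) = -(3 + l)*(-2 - 26)/3 = -(3 + l)*(-28)/3 = -(-84 - 28*l)/3 = 28 + 28*l/3)
(h(69) + 4769)/(-427 + 3253) = ((28 + (28/3)*69) + 4769)/(-427 + 3253) = ((28 + 644) + 4769)/2826 = (672 + 4769)*(1/2826) = 5441*(1/2826) = 5441/2826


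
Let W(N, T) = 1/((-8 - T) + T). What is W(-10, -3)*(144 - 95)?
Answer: -49/8 ≈ -6.1250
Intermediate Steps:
W(N, T) = -1/8 (W(N, T) = 1/(-8) = -1/8)
W(-10, -3)*(144 - 95) = -(144 - 95)/8 = -1/8*49 = -49/8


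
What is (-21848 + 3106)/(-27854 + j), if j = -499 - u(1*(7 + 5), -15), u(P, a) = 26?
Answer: 18742/28379 ≈ 0.66042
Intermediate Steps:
j = -525 (j = -499 - 1*26 = -499 - 26 = -525)
(-21848 + 3106)/(-27854 + j) = (-21848 + 3106)/(-27854 - 525) = -18742/(-28379) = -18742*(-1/28379) = 18742/28379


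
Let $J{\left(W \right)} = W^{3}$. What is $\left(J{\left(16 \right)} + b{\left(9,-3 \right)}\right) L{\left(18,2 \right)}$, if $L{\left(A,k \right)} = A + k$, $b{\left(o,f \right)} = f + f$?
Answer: $81800$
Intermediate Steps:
$b{\left(o,f \right)} = 2 f$
$\left(J{\left(16 \right)} + b{\left(9,-3 \right)}\right) L{\left(18,2 \right)} = \left(16^{3} + 2 \left(-3\right)\right) \left(18 + 2\right) = \left(4096 - 6\right) 20 = 4090 \cdot 20 = 81800$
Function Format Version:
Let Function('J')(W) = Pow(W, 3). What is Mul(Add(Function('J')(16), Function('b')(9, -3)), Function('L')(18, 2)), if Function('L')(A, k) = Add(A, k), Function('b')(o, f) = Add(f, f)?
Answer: 81800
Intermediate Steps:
Function('b')(o, f) = Mul(2, f)
Mul(Add(Function('J')(16), Function('b')(9, -3)), Function('L')(18, 2)) = Mul(Add(Pow(16, 3), Mul(2, -3)), Add(18, 2)) = Mul(Add(4096, -6), 20) = Mul(4090, 20) = 81800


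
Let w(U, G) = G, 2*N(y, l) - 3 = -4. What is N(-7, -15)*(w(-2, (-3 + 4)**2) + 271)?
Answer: -136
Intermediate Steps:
N(y, l) = -1/2 (N(y, l) = 3/2 + (1/2)*(-4) = 3/2 - 2 = -1/2)
N(-7, -15)*(w(-2, (-3 + 4)**2) + 271) = -((-3 + 4)**2 + 271)/2 = -(1**2 + 271)/2 = -(1 + 271)/2 = -1/2*272 = -136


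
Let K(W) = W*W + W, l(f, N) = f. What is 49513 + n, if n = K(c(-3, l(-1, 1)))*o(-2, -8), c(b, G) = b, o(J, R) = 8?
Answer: 49561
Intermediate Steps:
K(W) = W + W² (K(W) = W² + W = W + W²)
n = 48 (n = -3*(1 - 3)*8 = -3*(-2)*8 = 6*8 = 48)
49513 + n = 49513 + 48 = 49561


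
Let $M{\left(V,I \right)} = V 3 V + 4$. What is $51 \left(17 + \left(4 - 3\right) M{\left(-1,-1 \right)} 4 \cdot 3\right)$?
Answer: $5151$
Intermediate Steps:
$M{\left(V,I \right)} = 4 + 3 V^{2}$ ($M{\left(V,I \right)} = 3 V V + 4 = 3 V^{2} + 4 = 4 + 3 V^{2}$)
$51 \left(17 + \left(4 - 3\right) M{\left(-1,-1 \right)} 4 \cdot 3\right) = 51 \left(17 + \left(4 - 3\right) \left(4 + 3 \left(-1\right)^{2}\right) 4 \cdot 3\right) = 51 \left(17 + 1 \left(4 + 3 \cdot 1\right) 4 \cdot 3\right) = 51 \left(17 + 1 \left(4 + 3\right) 4 \cdot 3\right) = 51 \left(17 + 1 \cdot 7 \cdot 4 \cdot 3\right) = 51 \left(17 + 7 \cdot 4 \cdot 3\right) = 51 \left(17 + 28 \cdot 3\right) = 51 \left(17 + 84\right) = 51 \cdot 101 = 5151$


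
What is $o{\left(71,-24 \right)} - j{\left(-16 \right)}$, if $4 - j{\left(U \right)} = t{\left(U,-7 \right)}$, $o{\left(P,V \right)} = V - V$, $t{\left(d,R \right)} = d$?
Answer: $-20$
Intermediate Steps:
$o{\left(P,V \right)} = 0$
$j{\left(U \right)} = 4 - U$
$o{\left(71,-24 \right)} - j{\left(-16 \right)} = 0 - \left(4 - -16\right) = 0 - \left(4 + 16\right) = 0 - 20 = -20$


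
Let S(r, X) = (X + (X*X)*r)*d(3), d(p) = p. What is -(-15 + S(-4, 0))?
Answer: 15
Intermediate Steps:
S(r, X) = 3*X + 3*r*X² (S(r, X) = (X + (X*X)*r)*3 = (X + X²*r)*3 = (X + r*X²)*3 = 3*X + 3*r*X²)
-(-15 + S(-4, 0)) = -(-15 + 3*0*(1 + 0*(-4))) = -(-15 + 3*0*(1 + 0)) = -(-15 + 3*0*1) = -(-15 + 0) = -1*(-15) = 15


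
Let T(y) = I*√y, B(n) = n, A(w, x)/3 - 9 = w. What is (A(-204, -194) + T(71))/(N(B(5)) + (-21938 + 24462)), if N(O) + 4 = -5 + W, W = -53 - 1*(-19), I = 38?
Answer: -195/827 + 38*√71/2481 ≈ -0.10673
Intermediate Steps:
A(w, x) = 27 + 3*w
T(y) = 38*√y
W = -34 (W = -53 + 19 = -34)
N(O) = -43 (N(O) = -4 + (-5 - 34) = -4 - 39 = -43)
(A(-204, -194) + T(71))/(N(B(5)) + (-21938 + 24462)) = ((27 + 3*(-204)) + 38*√71)/(-43 + (-21938 + 24462)) = ((27 - 612) + 38*√71)/(-43 + 2524) = (-585 + 38*√71)/2481 = (-585 + 38*√71)*(1/2481) = -195/827 + 38*√71/2481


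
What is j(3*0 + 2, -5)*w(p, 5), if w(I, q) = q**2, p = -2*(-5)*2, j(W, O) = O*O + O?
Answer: 500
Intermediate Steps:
j(W, O) = O + O**2 (j(W, O) = O**2 + O = O + O**2)
p = 20 (p = 10*2 = 20)
j(3*0 + 2, -5)*w(p, 5) = -5*(1 - 5)*5**2 = -5*(-4)*25 = 20*25 = 500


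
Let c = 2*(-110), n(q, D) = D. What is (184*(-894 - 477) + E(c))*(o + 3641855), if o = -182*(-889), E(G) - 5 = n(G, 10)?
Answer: -959467665597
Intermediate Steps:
c = -220
E(G) = 15 (E(G) = 5 + 10 = 15)
o = 161798
(184*(-894 - 477) + E(c))*(o + 3641855) = (184*(-894 - 477) + 15)*(161798 + 3641855) = (184*(-1371) + 15)*3803653 = (-252264 + 15)*3803653 = -252249*3803653 = -959467665597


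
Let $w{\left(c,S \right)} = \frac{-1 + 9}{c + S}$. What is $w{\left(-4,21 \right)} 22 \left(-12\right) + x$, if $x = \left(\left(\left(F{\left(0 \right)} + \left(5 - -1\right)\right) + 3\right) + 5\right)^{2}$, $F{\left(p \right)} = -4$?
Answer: $- \frac{412}{17} \approx -24.235$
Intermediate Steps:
$w{\left(c,S \right)} = \frac{8}{S + c}$
$x = 100$ ($x = \left(\left(\left(-4 + \left(5 - -1\right)\right) + 3\right) + 5\right)^{2} = \left(\left(\left(-4 + \left(5 + 1\right)\right) + 3\right) + 5\right)^{2} = \left(\left(\left(-4 + 6\right) + 3\right) + 5\right)^{2} = \left(\left(2 + 3\right) + 5\right)^{2} = \left(5 + 5\right)^{2} = 10^{2} = 100$)
$w{\left(-4,21 \right)} 22 \left(-12\right) + x = \frac{8}{21 - 4} \cdot 22 \left(-12\right) + 100 = \frac{8}{17} \left(-264\right) + 100 = - \frac{2112}{17} + 100 = - \frac{412}{17}$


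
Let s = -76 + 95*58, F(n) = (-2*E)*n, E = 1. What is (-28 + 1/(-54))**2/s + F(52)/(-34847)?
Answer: 81418608719/552169671768 ≈ 0.14745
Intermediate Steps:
F(n) = -2*n (F(n) = (-2*1)*n = -2*n)
s = 5434 (s = -76 + 5510 = 5434)
(-28 + 1/(-54))**2/s + F(52)/(-34847) = (-28 + 1/(-54))**2/5434 - 2*52/(-34847) = (-28 - 1/54)**2*(1/5434) - 104*(-1/34847) = (-1513/54)**2*(1/5434) + 104/34847 = (2289169/2916)*(1/5434) + 104/34847 = 2289169/15845544 + 104/34847 = 81418608719/552169671768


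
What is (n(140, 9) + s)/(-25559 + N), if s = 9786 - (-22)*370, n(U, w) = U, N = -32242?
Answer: -6022/19267 ≈ -0.31256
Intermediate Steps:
s = 17926 (s = 9786 - 1*(-8140) = 9786 + 8140 = 17926)
(n(140, 9) + s)/(-25559 + N) = (140 + 17926)/(-25559 - 32242) = 18066/(-57801) = 18066*(-1/57801) = -6022/19267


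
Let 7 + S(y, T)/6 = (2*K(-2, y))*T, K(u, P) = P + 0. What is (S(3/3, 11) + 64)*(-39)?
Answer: -6006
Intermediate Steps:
K(u, P) = P
S(y, T) = -42 + 12*T*y (S(y, T) = -42 + 6*((2*y)*T) = -42 + 6*(2*T*y) = -42 + 12*T*y)
(S(3/3, 11) + 64)*(-39) = ((-42 + 12*11*(3/3)) + 64)*(-39) = ((-42 + 12*11*(3*(⅓))) + 64)*(-39) = ((-42 + 12*11*1) + 64)*(-39) = ((-42 + 132) + 64)*(-39) = (90 + 64)*(-39) = 154*(-39) = -6006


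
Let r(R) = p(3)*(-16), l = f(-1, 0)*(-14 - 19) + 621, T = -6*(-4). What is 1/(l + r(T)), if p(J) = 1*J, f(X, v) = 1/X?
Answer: 1/606 ≈ 0.0016502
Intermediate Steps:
p(J) = J
T = 24
l = 654 (l = (-14 - 19)/(-1) + 621 = -1*(-33) + 621 = 33 + 621 = 654)
r(R) = -48 (r(R) = 3*(-16) = -48)
1/(l + r(T)) = 1/(654 - 48) = 1/606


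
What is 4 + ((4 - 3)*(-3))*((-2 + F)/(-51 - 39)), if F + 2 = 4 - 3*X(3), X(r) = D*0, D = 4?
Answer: 4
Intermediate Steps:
X(r) = 0 (X(r) = 4*0 = 0)
F = 2 (F = -2 + (4 - 3*0) = -2 + (4 + 0) = -2 + 4 = 2)
4 + ((4 - 3)*(-3))*((-2 + F)/(-51 - 39)) = 4 + ((4 - 3)*(-3))*((-2 + 2)/(-51 - 39)) = 4 + (1*(-3))*(0/(-90)) = 4 - 0*(-1)/90 = 4 - 3*0 = 4 + 0 = 4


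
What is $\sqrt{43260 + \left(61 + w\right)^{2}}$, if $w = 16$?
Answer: $\sqrt{49189} \approx 221.79$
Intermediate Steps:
$\sqrt{43260 + \left(61 + w\right)^{2}} = \sqrt{43260 + \left(61 + 16\right)^{2}} = \sqrt{43260 + 77^{2}} = \sqrt{43260 + 5929} = \sqrt{49189}$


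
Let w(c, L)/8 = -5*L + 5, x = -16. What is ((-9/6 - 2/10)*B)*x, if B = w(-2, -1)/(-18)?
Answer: -1088/9 ≈ -120.89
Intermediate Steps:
w(c, L) = 40 - 40*L (w(c, L) = 8*(-5*L + 5) = 8*(5 - 5*L) = 40 - 40*L)
B = -40/9 (B = (40 - 40*(-1))/(-18) = (40 + 40)*(-1/18) = 80*(-1/18) = -40/9 ≈ -4.4444)
((-9/6 - 2/10)*B)*x = ((-9/6 - 2/10)*(-40/9))*(-16) = ((-9*⅙ - 2*⅒)*(-40/9))*(-16) = ((-3/2 - ⅕)*(-40/9))*(-16) = -17/10*(-40/9)*(-16) = (68/9)*(-16) = -1088/9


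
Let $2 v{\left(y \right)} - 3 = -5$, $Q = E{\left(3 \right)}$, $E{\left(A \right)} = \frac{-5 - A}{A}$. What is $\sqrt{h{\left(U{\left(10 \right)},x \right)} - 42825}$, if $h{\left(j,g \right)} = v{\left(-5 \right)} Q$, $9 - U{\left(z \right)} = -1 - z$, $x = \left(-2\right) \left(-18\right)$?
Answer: $\frac{i \sqrt{385401}}{3} \approx 206.94 i$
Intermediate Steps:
$E{\left(A \right)} = \frac{-5 - A}{A}$
$x = 36$
$Q = - \frac{8}{3}$ ($Q = \frac{-5 - 3}{3} = \frac{1}{3} \left(-8\right) = - \frac{8}{3} \approx -2.6667$)
$U{\left(z \right)} = 10 + z$ ($U{\left(z \right)} = 9 - \left(-1 - z\right) = 9 + \left(1 + z\right) = 10 + z$)
$v{\left(y \right)} = -1$ ($v{\left(y \right)} = \frac{3}{2} + \frac{1}{2} \left(-5\right) = \frac{3}{2} - \frac{5}{2} = -1$)
$h{\left(j,g \right)} = \frac{8}{3}$ ($h{\left(j,g \right)} = \left(-1\right) \left(- \frac{8}{3}\right) = \frac{8}{3}$)
$\sqrt{h{\left(U{\left(10 \right)},x \right)} - 42825} = \sqrt{\frac{8}{3} - 42825} = \sqrt{- \frac{128467}{3}} = \frac{i \sqrt{385401}}{3}$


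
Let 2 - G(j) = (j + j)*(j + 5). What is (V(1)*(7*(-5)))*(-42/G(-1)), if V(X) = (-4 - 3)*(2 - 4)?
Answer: 2058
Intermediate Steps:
V(X) = 14 (V(X) = -7*(-2) = 14)
G(j) = 2 - 2*j*(5 + j) (G(j) = 2 - (j + j)*(j + 5) = 2 - 2*j*(5 + j))
(V(1)*(7*(-5)))*(-42/G(-1)) = (14*(7*(-5)))*(-42/(2 - 10*(-1) - 2*(-1)**2)) = (14*(-35))*(-42/(2 + 10 - 2*1)) = -(-20580)/(2 + 10 - 2) = -(-20580)/10 = -490*(-21/5) = 2058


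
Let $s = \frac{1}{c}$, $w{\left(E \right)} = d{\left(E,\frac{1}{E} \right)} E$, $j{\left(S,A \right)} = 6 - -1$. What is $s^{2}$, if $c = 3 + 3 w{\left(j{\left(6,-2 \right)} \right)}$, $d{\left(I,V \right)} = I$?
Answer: $\frac{1}{22500} \approx 4.4444 \cdot 10^{-5}$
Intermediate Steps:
$j{\left(S,A \right)} = 7$ ($j{\left(S,A \right)} = 6 + 1 = 7$)
$w{\left(E \right)} = E^{2}$ ($w{\left(E \right)} = E E = E^{2}$)
$c = 150$ ($c = 3 + 3 \cdot 7^{2} = 3 + 3 \cdot 49 = 3 + 147 = 150$)
$s = \frac{1}{150} \approx 0.0066667$
$s^{2} = \left(\frac{1}{150}\right)^{2} = \frac{1}{22500}$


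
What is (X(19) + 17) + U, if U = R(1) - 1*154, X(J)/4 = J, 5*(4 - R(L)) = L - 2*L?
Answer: -284/5 ≈ -56.800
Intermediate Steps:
R(L) = 4 + L/5 (R(L) = 4 - (L - 2*L)/5 = 4 - (-1)*L/5 = 4 + L/5)
X(J) = 4*J
U = -749/5 (U = (4 + (⅕)*1) - 1*154 = (4 + ⅕) - 154 = 21/5 - 154 = -749/5 ≈ -149.80)
(X(19) + 17) + U = (4*19 + 17) - 749/5 = (76 + 17) - 749/5 = 93 - 749/5 = -284/5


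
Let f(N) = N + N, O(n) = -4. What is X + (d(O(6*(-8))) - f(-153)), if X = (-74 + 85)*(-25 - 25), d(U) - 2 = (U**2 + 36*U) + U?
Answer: -374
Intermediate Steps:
f(N) = 2*N
d(U) = 2 + U**2 + 37*U (d(U) = 2 + ((U**2 + 36*U) + U) = 2 + (U**2 + 37*U) = 2 + U**2 + 37*U)
X = -550 (X = 11*(-50) = -550)
X + (d(O(6*(-8))) - f(-153)) = -550 + ((2 + (-4)**2 + 37*(-4)) - 2*(-153)) = -550 + ((2 + 16 - 148) - 1*(-306)) = -550 + (-130 + 306) = -550 + 176 = -374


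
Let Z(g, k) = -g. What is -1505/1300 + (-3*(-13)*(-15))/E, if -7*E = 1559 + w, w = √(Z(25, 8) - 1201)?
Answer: 309307831/210747940 - 1365*I*√1226/810569 ≈ 1.4677 - 0.058964*I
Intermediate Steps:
w = I*√1226 (w = √(-1*25 - 1201) = √(-25 - 1201) = √(-1226) = I*√1226 ≈ 35.014*I)
E = -1559/7 - I*√1226/7 (E = -(1559 + I*√1226)/7 = -1559/7 - I*√1226/7 ≈ -222.71 - 5.002*I)
-1505/1300 + (-3*(-13)*(-15))/E = -1505/1300 + (-3*(-13)*(-15))/(-1559/7 - I*√1226/7) = -1505*1/1300 + (39*(-15))/(-1559/7 - I*√1226/7) = -301/260 - 585/(-1559/7 - I*√1226/7)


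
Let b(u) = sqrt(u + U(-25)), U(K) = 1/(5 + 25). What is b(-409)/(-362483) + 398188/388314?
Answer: 199094/194157 - I*sqrt(368070)/10874490 ≈ 1.0254 - 5.579e-5*I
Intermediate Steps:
U(K) = 1/30
b(u) = sqrt(1/30 + u) (b(u) = sqrt(u + 1/30) = sqrt(1/30 + u))
b(-409)/(-362483) + 398188/388314 = (sqrt(30 + 900*(-409))/30)/(-362483) + 398188/388314 = (sqrt(30 - 368100)/30)*(-1/362483) + 398188*(1/388314) = (sqrt(-368070)/30)*(-1/362483) + 199094/194157 = ((I*sqrt(368070))/30)*(-1/362483) + 199094/194157 = (I*sqrt(368070)/30)*(-1/362483) + 199094/194157 = -I*sqrt(368070)/10874490 + 199094/194157 = 199094/194157 - I*sqrt(368070)/10874490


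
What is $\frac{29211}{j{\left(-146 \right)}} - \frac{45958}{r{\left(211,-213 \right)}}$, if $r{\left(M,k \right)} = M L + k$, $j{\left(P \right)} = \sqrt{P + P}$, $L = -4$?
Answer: $\frac{45958}{1057} - \frac{29211 i \sqrt{73}}{146} \approx 43.48 - 1709.4 i$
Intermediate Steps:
$j{\left(P \right)} = \sqrt{2} \sqrt{P}$ ($j{\left(P \right)} = \sqrt{2 P} = \sqrt{2} \sqrt{P}$)
$r{\left(M,k \right)} = k - 4 M$ ($r{\left(M,k \right)} = M \left(-4\right) + k = - 4 M + k = k - 4 M$)
$\frac{29211}{j{\left(-146 \right)}} - \frac{45958}{r{\left(211,-213 \right)}} = \frac{29211}{\sqrt{2} \sqrt{-146}} - \frac{45958}{-213 - 844} = \frac{29211}{\sqrt{2} i \sqrt{146}} - \frac{45958}{-213 - 844} = \frac{29211}{2 i \sqrt{73}} - \frac{45958}{-1057} = 29211 \left(- \frac{i \sqrt{73}}{146}\right) - - \frac{45958}{1057} = - \frac{29211 i \sqrt{73}}{146} + \frac{45958}{1057} = \frac{45958}{1057} - \frac{29211 i \sqrt{73}}{146}$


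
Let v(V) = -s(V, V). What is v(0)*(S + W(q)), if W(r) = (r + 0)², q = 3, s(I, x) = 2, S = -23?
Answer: 28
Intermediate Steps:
v(V) = -2 (v(V) = -1*2 = -2)
W(r) = r²
v(0)*(S + W(q)) = -2*(-23 + 3²) = -2*(-23 + 9) = -2*(-14) = 28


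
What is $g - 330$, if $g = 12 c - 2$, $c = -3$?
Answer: $-368$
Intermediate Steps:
$g = -38$ ($g = 12 \left(-3\right) - 2 = -36 - 2 = -38$)
$g - 330 = -38 - 330 = -368$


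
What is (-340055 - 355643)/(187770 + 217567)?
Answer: -695698/405337 ≈ -1.7163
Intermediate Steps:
(-340055 - 355643)/(187770 + 217567) = -695698/405337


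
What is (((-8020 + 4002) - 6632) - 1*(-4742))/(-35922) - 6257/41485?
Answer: 10164713/745112085 ≈ 0.013642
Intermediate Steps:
(((-8020 + 4002) - 6632) - 1*(-4742))/(-35922) - 6257/41485 = ((-4018 - 6632) + 4742)*(-1/35922) - 6257*1/41485 = (-10650 + 4742)*(-1/35922) - 6257/41485 = -5908*(-1/35922) - 6257/41485 = 2954/17961 - 6257/41485 = 10164713/745112085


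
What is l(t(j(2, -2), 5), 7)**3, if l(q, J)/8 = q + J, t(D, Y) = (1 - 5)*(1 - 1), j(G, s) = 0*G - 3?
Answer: 175616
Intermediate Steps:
j(G, s) = -3 (j(G, s) = 0 - 3 = -3)
t(D, Y) = 0 (t(D, Y) = -4*0 = 0)
l(q, J) = 8*J + 8*q (l(q, J) = 8*(q + J) = 8*(J + q) = 8*J + 8*q)
l(t(j(2, -2), 5), 7)**3 = (8*7 + 8*0)**3 = (56 + 0)**3 = 56**3 = 175616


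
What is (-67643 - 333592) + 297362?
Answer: -103873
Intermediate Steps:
(-67643 - 333592) + 297362 = -401235 + 297362 = -103873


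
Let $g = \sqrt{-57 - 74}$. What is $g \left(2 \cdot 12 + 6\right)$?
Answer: $30 i \sqrt{131} \approx 343.37 i$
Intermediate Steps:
$g = i \sqrt{131}$ ($g = \sqrt{-131} = i \sqrt{131} \approx 11.446 i$)
$g \left(2 \cdot 12 + 6\right) = i \sqrt{131} \left(2 \cdot 12 + 6\right) = i \sqrt{131} \left(24 + 6\right) = i \sqrt{131} \cdot 30 = 30 i \sqrt{131}$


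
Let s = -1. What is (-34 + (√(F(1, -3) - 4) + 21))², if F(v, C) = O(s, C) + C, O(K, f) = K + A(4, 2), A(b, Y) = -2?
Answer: (13 - I*√10)² ≈ 159.0 - 82.219*I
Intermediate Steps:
O(K, f) = -2 + K (O(K, f) = K - 2 = -2 + K)
F(v, C) = -3 + C (F(v, C) = (-2 - 1) + C = -3 + C)
(-34 + (√(F(1, -3) - 4) + 21))² = (-34 + (√((-3 - 3) - 4) + 21))² = (-34 + (√(-6 - 4) + 21))² = (-34 + (√(-10) + 21))² = (-34 + (I*√10 + 21))² = (-34 + (21 + I*√10))² = (-13 + I*√10)²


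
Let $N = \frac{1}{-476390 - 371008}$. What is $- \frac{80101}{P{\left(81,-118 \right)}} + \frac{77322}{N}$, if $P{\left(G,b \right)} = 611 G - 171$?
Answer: $- \frac{3231570102334021}{49320} \approx -6.5522 \cdot 10^{10}$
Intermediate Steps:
$P{\left(G,b \right)} = -171 + 611 G$
$N = - \frac{1}{847398}$ ($N = \frac{1}{-847398} = - \frac{1}{847398} \approx -1.1801 \cdot 10^{-6}$)
$- \frac{80101}{P{\left(81,-118 \right)}} + \frac{77322}{N} = - \frac{80101}{-171 + 611 \cdot 81} + \frac{77322}{- \frac{1}{847398}} = - \frac{80101}{-171 + 49491} + 77322 \left(-847398\right) = - \frac{80101}{49320} - 65522508156 = - \frac{3231570102334021}{49320}$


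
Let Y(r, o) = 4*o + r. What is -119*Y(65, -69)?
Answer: 25109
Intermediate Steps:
Y(r, o) = r + 4*o
-119*Y(65, -69) = -119*(65 + 4*(-69)) = -119*(65 - 276) = -119*(-211) = 25109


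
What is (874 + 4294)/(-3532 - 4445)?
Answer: -5168/7977 ≈ -0.64786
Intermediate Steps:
(874 + 4294)/(-3532 - 4445) = 5168/(-7977) = 5168*(-1/7977) = -5168/7977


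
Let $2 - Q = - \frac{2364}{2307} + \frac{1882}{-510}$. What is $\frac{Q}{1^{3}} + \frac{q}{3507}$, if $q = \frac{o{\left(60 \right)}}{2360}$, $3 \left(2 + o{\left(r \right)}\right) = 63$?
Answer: $\frac{242181909433}{36066315320} \approx 6.7149$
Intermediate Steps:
$o{\left(r \right)} = 19$ ($o{\left(r \right)} = -2 + \frac{1}{3} \cdot 63 = -2 + 21 = 19$)
$q = \frac{19}{2360} \approx 0.0080508$
$Q = \frac{1316759}{196095}$ ($Q = 2 - \left(- \frac{2364}{2307} + \frac{1882}{-510}\right) = 2 - \left(\left(-2364\right) \frac{1}{2307} + 1882 \left(- \frac{1}{510}\right)\right) = 2 - \left(- \frac{788}{769} - \frac{941}{255}\right) = 2 - - \frac{924569}{196095} = 2 + \frac{924569}{196095} = \frac{1316759}{196095} \approx 6.7149$)
$\frac{Q}{1^{3}} + \frac{q}{3507} = \frac{1316759}{196095 \cdot 1^{3}} + \frac{19}{2360 \cdot 3507} = \frac{1316759}{196095 \cdot 1} + \frac{19}{2360} \cdot \frac{1}{3507} = \frac{1316759}{196095} \cdot 1 + \frac{19}{8276520} = \frac{1316759}{196095} + \frac{19}{8276520} = \frac{242181909433}{36066315320}$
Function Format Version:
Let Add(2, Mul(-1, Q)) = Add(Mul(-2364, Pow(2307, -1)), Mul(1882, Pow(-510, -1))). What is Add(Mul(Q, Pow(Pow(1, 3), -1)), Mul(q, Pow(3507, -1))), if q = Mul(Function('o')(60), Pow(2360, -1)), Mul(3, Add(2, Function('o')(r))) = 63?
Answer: Rational(242181909433, 36066315320) ≈ 6.7149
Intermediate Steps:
Function('o')(r) = 19 (Function('o')(r) = Add(-2, Mul(Rational(1, 3), 63)) = Add(-2, 21) = 19)
q = Rational(19, 2360) (q = Mul(19, Pow(2360, -1)) = Mul(19, Rational(1, 2360)) = Rational(19, 2360) ≈ 0.0080508)
Q = Rational(1316759, 196095) (Q = Add(2, Mul(-1, Add(Mul(-2364, Pow(2307, -1)), Mul(1882, Pow(-510, -1))))) = Add(2, Mul(-1, Add(Mul(-2364, Rational(1, 2307)), Mul(1882, Rational(-1, 510))))) = Add(2, Mul(-1, Add(Rational(-788, 769), Rational(-941, 255)))) = Add(2, Mul(-1, Rational(-924569, 196095))) = Add(2, Rational(924569, 196095)) = Rational(1316759, 196095) ≈ 6.7149)
Add(Mul(Q, Pow(Pow(1, 3), -1)), Mul(q, Pow(3507, -1))) = Add(Mul(Rational(1316759, 196095), Pow(Pow(1, 3), -1)), Mul(Rational(19, 2360), Pow(3507, -1))) = Add(Mul(Rational(1316759, 196095), Pow(1, -1)), Mul(Rational(19, 2360), Rational(1, 3507))) = Add(Mul(Rational(1316759, 196095), 1), Rational(19, 8276520)) = Add(Rational(1316759, 196095), Rational(19, 8276520)) = Rational(242181909433, 36066315320)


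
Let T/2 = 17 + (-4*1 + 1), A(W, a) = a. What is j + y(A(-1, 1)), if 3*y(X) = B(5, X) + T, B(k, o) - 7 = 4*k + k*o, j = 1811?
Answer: 1831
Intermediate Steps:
T = 28 (T = 2*(17 + (-4*1 + 1)) = 2*(17 + (-4 + 1)) = 2*(17 - 3) = 2*14 = 28)
B(k, o) = 7 + 4*k + k*o (B(k, o) = 7 + (4*k + k*o) = 7 + 4*k + k*o)
y(X) = 55/3 + 5*X/3 (y(X) = ((7 + 4*5 + 5*X) + 28)/3 = ((7 + 20 + 5*X) + 28)/3 = ((27 + 5*X) + 28)/3 = (55 + 5*X)/3 = 55/3 + 5*X/3)
j + y(A(-1, 1)) = 1811 + (55/3 + (5/3)*1) = 1811 + (55/3 + 5/3) = 1811 + 20 = 1831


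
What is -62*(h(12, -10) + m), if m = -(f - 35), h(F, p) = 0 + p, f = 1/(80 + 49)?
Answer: -199888/129 ≈ -1549.5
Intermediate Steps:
f = 1/129 ≈ 0.0077519
h(F, p) = p
m = 4514/129 (m = -(1/129 - 35) = -1*(-4514/129) = 4514/129 ≈ 34.992)
-62*(h(12, -10) + m) = -62*(-10 + 4514/129) = -62*3224/129 = -199888/129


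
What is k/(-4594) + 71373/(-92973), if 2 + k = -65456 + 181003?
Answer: -3690150949/142372654 ≈ -25.919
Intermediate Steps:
k = 115545 (k = -2 + (-65456 + 181003) = -2 + 115547 = 115545)
k/(-4594) + 71373/(-92973) = 115545/(-4594) + 71373/(-92973) = 115545*(-1/4594) + 71373*(-1/92973) = -115545/4594 - 23791/30991 = -3690150949/142372654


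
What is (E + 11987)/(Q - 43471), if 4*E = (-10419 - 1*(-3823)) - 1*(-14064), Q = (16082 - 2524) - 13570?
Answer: -13854/43483 ≈ -0.31861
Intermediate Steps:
Q = -12 (Q = 13558 - 13570 = -12)
E = 1867 (E = ((-10419 - 1*(-3823)) - 1*(-14064))/4 = ((-10419 + 3823) + 14064)/4 = (-6596 + 14064)/4 = (¼)*7468 = 1867)
(E + 11987)/(Q - 43471) = (1867 + 11987)/(-12 - 43471) = 13854/(-43483) = 13854*(-1/43483) = -13854/43483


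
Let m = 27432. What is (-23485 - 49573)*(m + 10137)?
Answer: -2744716002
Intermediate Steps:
(-23485 - 49573)*(m + 10137) = (-23485 - 49573)*(27432 + 10137) = -73058*37569 = -2744716002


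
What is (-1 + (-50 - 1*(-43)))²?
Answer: 64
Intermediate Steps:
(-1 + (-50 - 1*(-43)))² = (-1 + (-50 + 43))² = (-1 - 7)² = (-8)² = 64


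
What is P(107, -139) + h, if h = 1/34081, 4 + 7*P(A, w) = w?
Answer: -4873576/238567 ≈ -20.429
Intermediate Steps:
P(A, w) = -4/7 + w/7
h = 1/34081 ≈ 2.9342e-5
P(107, -139) + h = (-4/7 + (⅐)*(-139)) + 1/34081 = (-4/7 - 139/7) + 1/34081 = -143/7 + 1/34081 = -4873576/238567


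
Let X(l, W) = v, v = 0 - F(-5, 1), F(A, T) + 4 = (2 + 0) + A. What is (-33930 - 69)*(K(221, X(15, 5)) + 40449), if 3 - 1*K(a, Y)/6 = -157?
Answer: -1407864591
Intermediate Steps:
F(A, T) = -2 + A (F(A, T) = -4 + ((2 + 0) + A) = -4 + (2 + A) = -2 + A)
v = 7 (v = 0 - (-2 - 5) = 0 - 1*(-7) = 0 + 7 = 7)
X(l, W) = 7
K(a, Y) = 960 (K(a, Y) = 18 - 6*(-157) = 18 + 942 = 960)
(-33930 - 69)*(K(221, X(15, 5)) + 40449) = (-33930 - 69)*(960 + 40449) = -33999*41409 = -1407864591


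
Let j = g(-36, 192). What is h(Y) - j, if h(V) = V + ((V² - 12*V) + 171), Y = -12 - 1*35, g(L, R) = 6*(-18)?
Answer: 3005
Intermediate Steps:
g(L, R) = -108
Y = -47 (Y = -12 - 35 = -47)
h(V) = 171 + V² - 11*V (h(V) = V + (171 + V² - 12*V) = 171 + V² - 11*V)
j = -108
h(Y) - j = (171 + (-47)² - 11*(-47)) - 1*(-108) = (171 + 2209 + 517) + 108 = 2897 + 108 = 3005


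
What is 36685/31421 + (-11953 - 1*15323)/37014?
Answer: 83469899/193836149 ≈ 0.43062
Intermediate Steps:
36685/31421 + (-11953 - 1*15323)/37014 = 36685*(1/31421) + (-11953 - 15323)*(1/37014) = 36685/31421 - 27276*1/37014 = 36685/31421 - 4546/6169 = 83469899/193836149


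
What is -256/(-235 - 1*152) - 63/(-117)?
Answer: 6037/5031 ≈ 1.2000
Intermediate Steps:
-256/(-235 - 1*152) - 63/(-117) = -256/(-235 - 152) - 63*(-1/117) = -256/(-387) + 7/13 = -256*(-1/387) + 7/13 = 256/387 + 7/13 = 6037/5031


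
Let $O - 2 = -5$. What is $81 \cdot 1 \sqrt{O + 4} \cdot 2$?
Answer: $162$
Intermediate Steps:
$O = -3$ ($O = 2 - 5 = -3$)
$81 \cdot 1 \sqrt{O + 4} \cdot 2 = 81 \cdot 1 \sqrt{-3 + 4} \cdot 2 = 81 \cdot 1 \sqrt{1} \cdot 2 = 81 \cdot 1 \cdot 1 \cdot 2 = 81 \cdot 1 \cdot 2 = 81 \cdot 2 = 162$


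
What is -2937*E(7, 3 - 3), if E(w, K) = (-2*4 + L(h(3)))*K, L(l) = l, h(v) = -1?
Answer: 0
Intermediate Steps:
E(w, K) = -9*K (E(w, K) = (-2*4 - 1)*K = (-8 - 1)*K = -9*K)
-2937*E(7, 3 - 3) = -(-26433)*(3 - 3) = -(-26433)*0 = -2937*0 = 0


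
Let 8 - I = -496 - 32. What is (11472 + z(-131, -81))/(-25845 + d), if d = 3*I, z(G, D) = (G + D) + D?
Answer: -11179/24237 ≈ -0.46124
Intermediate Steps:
I = 536 (I = 8 - (-496 - 32) = 8 - 1*(-528) = 8 + 528 = 536)
z(G, D) = G + 2*D (z(G, D) = (D + G) + D = G + 2*D)
d = 1608 (d = 3*536 = 1608)
(11472 + z(-131, -81))/(-25845 + d) = (11472 + (-131 + 2*(-81)))/(-25845 + 1608) = (11472 + (-131 - 162))/(-24237) = (11472 - 293)*(-1/24237) = 11179*(-1/24237) = -11179/24237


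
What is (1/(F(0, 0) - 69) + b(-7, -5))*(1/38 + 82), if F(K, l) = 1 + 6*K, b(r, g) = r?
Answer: -1486809/2584 ≈ -575.39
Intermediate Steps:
(1/(F(0, 0) - 69) + b(-7, -5))*(1/38 + 82) = (1/((1 + 6*0) - 69) - 7)*(1/38 + 82) = (1/((1 + 0) - 69) - 7)*(1/38 + 82) = (1/(1 - 69) - 7)*(3117/38) = (1/(-68) - 7)*(3117/38) = (-1/68 - 7)*(3117/38) = -477/68*3117/38 = -1486809/2584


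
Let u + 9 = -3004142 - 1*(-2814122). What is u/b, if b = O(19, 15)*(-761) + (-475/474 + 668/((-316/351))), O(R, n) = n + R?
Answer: 90073746/12616453 ≈ 7.1394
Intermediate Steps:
O(R, n) = R + n
u = -190029 (u = -9 + (-3004142 - 1*(-2814122)) = -9 + (-3004142 + 2814122) = -9 - 190020 = -190029)
b = -12616453/474 (b = (19 + 15)*(-761) + (-475/474 + 668/((-316/351))) = 34*(-761) + (-475*1/474 + 668/((-316*1/351))) = -25874 + (-475/474 + 668/(-316/351)) = -25874 + (-475/474 + 668*(-351/316)) = -25874 + (-475/474 - 58617/79) = -25874 - 352177/474 = -12616453/474 ≈ -26617.)
u/b = -190029/(-12616453/474) = -190029*(-474/12616453) = 90073746/12616453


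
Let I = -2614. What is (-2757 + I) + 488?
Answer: -4883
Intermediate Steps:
(-2757 + I) + 488 = (-2757 - 2614) + 488 = -5371 + 488 = -4883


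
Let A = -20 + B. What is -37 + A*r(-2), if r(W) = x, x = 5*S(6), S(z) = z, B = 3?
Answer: -547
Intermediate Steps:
x = 30 (x = 5*6 = 30)
r(W) = 30
A = -17 (A = -20 + 3 = -17)
-37 + A*r(-2) = -37 - 17*30 = -37 - 510 = -547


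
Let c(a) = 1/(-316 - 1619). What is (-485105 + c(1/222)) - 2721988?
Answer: -6205724956/1935 ≈ -3.2071e+6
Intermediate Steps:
c(a) = -1/1935 (c(a) = 1/(-1935) = -1/1935)
(-485105 + c(1/222)) - 2721988 = (-485105 - 1/1935) - 2721988 = -938678176/1935 - 2721988 = -6205724956/1935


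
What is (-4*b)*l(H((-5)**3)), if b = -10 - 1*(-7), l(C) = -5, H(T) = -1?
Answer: -60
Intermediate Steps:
b = -3 (b = -10 + 7 = -3)
(-4*b)*l(H((-5)**3)) = -4*(-3)*(-5) = 12*(-5) = -60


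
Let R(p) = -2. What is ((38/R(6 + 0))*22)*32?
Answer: -13376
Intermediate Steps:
((38/R(6 + 0))*22)*32 = ((38/(-2))*22)*32 = ((38*(-1/2))*22)*32 = -19*22*32 = -418*32 = -13376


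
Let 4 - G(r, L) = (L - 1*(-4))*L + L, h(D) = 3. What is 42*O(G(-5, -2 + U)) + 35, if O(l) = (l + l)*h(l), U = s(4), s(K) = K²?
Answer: -65989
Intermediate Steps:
U = 16 (U = 4² = 16)
G(r, L) = 4 - L - L*(4 + L) (G(r, L) = 4 - ((L - 1*(-4))*L + L) = 4 - ((L + 4)*L + L) = 4 - ((4 + L)*L + L) = 4 - (L*(4 + L) + L) = 4 - (L + L*(4 + L)) = 4 + (-L - L*(4 + L)) = 4 - L - L*(4 + L))
O(l) = 6*l (O(l) = (l + l)*3 = (2*l)*3 = 6*l)
42*O(G(-5, -2 + U)) + 35 = 42*(6*(4 - (-2 + 16)² - 5*(-2 + 16))) + 35 = 42*(6*(4 - 1*14² - 5*14)) + 35 = 42*(6*(4 - 1*196 - 70)) + 35 = 42*(6*(4 - 196 - 70)) + 35 = 42*(6*(-262)) + 35 = 42*(-1572) + 35 = -66024 + 35 = -65989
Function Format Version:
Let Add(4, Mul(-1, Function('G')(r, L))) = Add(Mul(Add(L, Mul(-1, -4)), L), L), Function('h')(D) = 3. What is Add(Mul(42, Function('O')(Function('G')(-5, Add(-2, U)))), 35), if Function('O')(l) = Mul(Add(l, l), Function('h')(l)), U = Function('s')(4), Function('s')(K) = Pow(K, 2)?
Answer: -65989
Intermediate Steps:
U = 16 (U = Pow(4, 2) = 16)
Function('G')(r, L) = Add(4, Mul(-1, L), Mul(-1, L, Add(4, L))) (Function('G')(r, L) = Add(4, Mul(-1, Add(Mul(Add(L, Mul(-1, -4)), L), L))) = Add(4, Mul(-1, Add(Mul(Add(L, 4), L), L))) = Add(4, Mul(-1, Add(Mul(Add(4, L), L), L))) = Add(4, Mul(-1, Add(Mul(L, Add(4, L)), L))) = Add(4, Mul(-1, Add(L, Mul(L, Add(4, L))))) = Add(4, Add(Mul(-1, L), Mul(-1, L, Add(4, L)))) = Add(4, Mul(-1, L), Mul(-1, L, Add(4, L))))
Function('O')(l) = Mul(6, l) (Function('O')(l) = Mul(Add(l, l), 3) = Mul(Mul(2, l), 3) = Mul(6, l))
Add(Mul(42, Function('O')(Function('G')(-5, Add(-2, U)))), 35) = Add(Mul(42, Mul(6, Add(4, Mul(-1, Pow(Add(-2, 16), 2)), Mul(-5, Add(-2, 16))))), 35) = Add(Mul(42, Mul(6, Add(4, Mul(-1, Pow(14, 2)), Mul(-5, 14)))), 35) = Add(Mul(42, Mul(6, Add(4, Mul(-1, 196), -70))), 35) = Add(Mul(42, Mul(6, Add(4, -196, -70))), 35) = Add(Mul(42, Mul(6, -262)), 35) = Add(Mul(42, -1572), 35) = Add(-66024, 35) = -65989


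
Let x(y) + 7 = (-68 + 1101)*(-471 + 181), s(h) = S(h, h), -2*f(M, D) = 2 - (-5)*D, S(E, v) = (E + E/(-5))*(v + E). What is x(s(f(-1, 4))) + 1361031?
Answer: 1061454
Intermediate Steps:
S(E, v) = 4*E*(E + v)/5 (S(E, v) = (E + E*(-1/5))*(E + v) = (E - E/5)*(E + v) = (4*E/5)*(E + v) = 4*E*(E + v)/5)
f(M, D) = -1 - 5*D/2 (f(M, D) = -(2 - (-5)*D)/2 = -(2 + 5*D)/2 = -1 - 5*D/2)
s(h) = 8*h**2/5 (s(h) = 4*h*(h + h)/5 = 4*h*(2*h)/5 = 8*h**2/5)
x(y) = -299577 (x(y) = -7 + (-68 + 1101)*(-471 + 181) = -7 + 1033*(-290) = -7 - 299570 = -299577)
x(s(f(-1, 4))) + 1361031 = -299577 + 1361031 = 1061454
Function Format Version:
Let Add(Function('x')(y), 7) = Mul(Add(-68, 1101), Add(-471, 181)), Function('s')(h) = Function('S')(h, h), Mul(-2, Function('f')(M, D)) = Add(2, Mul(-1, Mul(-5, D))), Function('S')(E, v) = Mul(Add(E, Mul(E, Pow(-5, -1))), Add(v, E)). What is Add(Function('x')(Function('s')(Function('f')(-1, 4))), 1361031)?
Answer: 1061454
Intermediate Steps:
Function('S')(E, v) = Mul(Rational(4, 5), E, Add(E, v)) (Function('S')(E, v) = Mul(Add(E, Mul(E, Rational(-1, 5))), Add(E, v)) = Mul(Add(E, Mul(Rational(-1, 5), E)), Add(E, v)) = Mul(Mul(Rational(4, 5), E), Add(E, v)) = Mul(Rational(4, 5), E, Add(E, v)))
Function('f')(M, D) = Add(-1, Mul(Rational(-5, 2), D)) (Function('f')(M, D) = Mul(Rational(-1, 2), Add(2, Mul(-1, Mul(-5, D)))) = Mul(Rational(-1, 2), Add(2, Mul(5, D))) = Add(-1, Mul(Rational(-5, 2), D)))
Function('s')(h) = Mul(Rational(8, 5), Pow(h, 2)) (Function('s')(h) = Mul(Rational(4, 5), h, Add(h, h)) = Mul(Rational(4, 5), h, Mul(2, h)) = Mul(Rational(8, 5), Pow(h, 2)))
Function('x')(y) = -299577 (Function('x')(y) = Add(-7, Mul(Add(-68, 1101), Add(-471, 181))) = Add(-7, Mul(1033, -290)) = Add(-7, -299570) = -299577)
Add(Function('x')(Function('s')(Function('f')(-1, 4))), 1361031) = Add(-299577, 1361031) = 1061454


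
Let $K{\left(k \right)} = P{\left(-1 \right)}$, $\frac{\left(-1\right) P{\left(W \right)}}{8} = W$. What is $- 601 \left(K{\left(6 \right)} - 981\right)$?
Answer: $584773$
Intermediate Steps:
$P{\left(W \right)} = - 8 W$
$K{\left(k \right)} = 8$ ($K{\left(k \right)} = \left(-8\right) \left(-1\right) = 8$)
$- 601 \left(K{\left(6 \right)} - 981\right) = - 601 \left(8 - 981\right) = \left(-601\right) \left(-973\right) = 584773$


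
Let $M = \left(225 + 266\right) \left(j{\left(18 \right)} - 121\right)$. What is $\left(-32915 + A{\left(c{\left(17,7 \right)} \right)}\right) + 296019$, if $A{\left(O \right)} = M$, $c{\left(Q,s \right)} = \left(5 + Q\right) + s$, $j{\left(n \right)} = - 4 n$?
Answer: $168341$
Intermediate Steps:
$c{\left(Q,s \right)} = 5 + Q + s$
$M = -94763$ ($M = \left(225 + 266\right) \left(\left(-4\right) 18 - 121\right) = 491 \left(-72 - 121\right) = 491 \left(-193\right) = -94763$)
$A{\left(O \right)} = -94763$
$\left(-32915 + A{\left(c{\left(17,7 \right)} \right)}\right) + 296019 = \left(-32915 - 94763\right) + 296019 = -127678 + 296019 = 168341$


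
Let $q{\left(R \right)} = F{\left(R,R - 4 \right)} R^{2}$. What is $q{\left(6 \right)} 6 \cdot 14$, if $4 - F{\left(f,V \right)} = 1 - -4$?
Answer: $-3024$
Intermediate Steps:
$F{\left(f,V \right)} = -1$ ($F{\left(f,V \right)} = 4 - \left(1 - -4\right) = 4 - \left(1 + 4\right) = 4 - 5 = -1$)
$q{\left(R \right)} = - R^{2}$
$q{\left(6 \right)} 6 \cdot 14 = - 6^{2} \cdot 6 \cdot 14 = \left(-1\right) 36 \cdot 6 \cdot 14 = \left(-36\right) 6 \cdot 14 = \left(-216\right) 14 = -3024$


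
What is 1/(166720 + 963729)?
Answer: 1/1130449 ≈ 8.8460e-7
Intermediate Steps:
1/(166720 + 963729) = 1/1130449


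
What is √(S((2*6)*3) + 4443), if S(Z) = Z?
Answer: √4479 ≈ 66.925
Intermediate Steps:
√(S((2*6)*3) + 4443) = √((2*6)*3 + 4443) = √(12*3 + 4443) = √(36 + 4443) = √4479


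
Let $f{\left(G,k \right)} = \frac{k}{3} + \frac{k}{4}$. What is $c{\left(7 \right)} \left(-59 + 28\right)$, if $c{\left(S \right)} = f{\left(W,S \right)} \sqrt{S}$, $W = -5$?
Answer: $- \frac{1519 \sqrt{7}}{12} \approx -334.91$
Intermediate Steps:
$f{\left(G,k \right)} = \frac{7 k}{12}$ ($f{\left(G,k \right)} = k \frac{1}{3} + k \frac{1}{4} = \frac{k}{3} + \frac{k}{4} = \frac{7 k}{12}$)
$c{\left(S \right)} = \frac{7 S^{\frac{3}{2}}}{12}$ ($c{\left(S \right)} = \frac{7 S}{12} \sqrt{S} = \frac{7 S^{\frac{3}{2}}}{12}$)
$c{\left(7 \right)} \left(-59 + 28\right) = \frac{7 \cdot 7^{\frac{3}{2}}}{12} \left(-59 + 28\right) = \frac{7 \cdot 7 \sqrt{7}}{12} \left(-31\right) = \frac{49 \sqrt{7}}{12} \left(-31\right) = - \frac{1519 \sqrt{7}}{12}$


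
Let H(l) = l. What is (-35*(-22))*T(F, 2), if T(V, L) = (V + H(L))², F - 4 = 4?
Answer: 77000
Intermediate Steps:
F = 8 (F = 4 + 4 = 8)
T(V, L) = (L + V)² (T(V, L) = (V + L)² = (L + V)²)
(-35*(-22))*T(F, 2) = (-35*(-22))*(2 + 8)² = 770*10² = 770*100 = 77000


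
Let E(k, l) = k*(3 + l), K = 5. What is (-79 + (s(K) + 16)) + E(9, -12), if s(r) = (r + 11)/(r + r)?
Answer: -712/5 ≈ -142.40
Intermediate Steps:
s(r) = (11 + r)/(2*r) (s(r) = (11 + r)/((2*r)) = (11 + r)*(1/(2*r)) = (11 + r)/(2*r))
(-79 + (s(K) + 16)) + E(9, -12) = (-79 + ((½)*(11 + 5)/5 + 16)) + 9*(3 - 12) = (-79 + ((½)*(⅕)*16 + 16)) + 9*(-9) = (-79 + (8/5 + 16)) - 81 = (-79 + 88/5) - 81 = -307/5 - 81 = -712/5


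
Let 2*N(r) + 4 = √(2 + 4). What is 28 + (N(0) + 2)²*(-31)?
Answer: -37/2 ≈ -18.500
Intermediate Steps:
N(r) = -2 + √6/2 (N(r) = -2 + √(2 + 4)/2 = -2 + √6/2)
28 + (N(0) + 2)²*(-31) = 28 + ((-2 + √6/2) + 2)²*(-31) = 28 + (√6/2)²*(-31) = 28 + (3/2)*(-31) = 28 - 93/2 = -37/2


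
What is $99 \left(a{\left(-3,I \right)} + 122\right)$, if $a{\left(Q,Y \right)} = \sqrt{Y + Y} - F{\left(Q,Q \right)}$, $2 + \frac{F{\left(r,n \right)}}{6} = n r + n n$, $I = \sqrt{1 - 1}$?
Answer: $2574$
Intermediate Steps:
$I = 0$ ($I = \sqrt{0} = 0$)
$F{\left(r,n \right)} = -12 + 6 n^{2} + 6 n r$ ($F{\left(r,n \right)} = -12 + 6 \left(n r + n n\right) = -12 + 6 \left(n r + n^{2}\right) = -12 + 6 \left(n^{2} + n r\right) = -12 + \left(6 n^{2} + 6 n r\right) = -12 + 6 n^{2} + 6 n r$)
$a{\left(Q,Y \right)} = 12 - 12 Q^{2} + \sqrt{2} \sqrt{Y}$ ($a{\left(Q,Y \right)} = \sqrt{Y + Y} - \left(-12 + 6 Q^{2} + 6 Q Q\right) = \sqrt{2 Y} - \left(-12 + 6 Q^{2} + 6 Q^{2}\right) = \sqrt{2} \sqrt{Y} - \left(-12 + 12 Q^{2}\right) = 12 - 12 Q^{2} + \sqrt{2} \sqrt{Y}$)
$99 \left(a{\left(-3,I \right)} + 122\right) = 99 \left(\left(12 - 12 \left(-3\right)^{2} + \sqrt{2} \sqrt{0}\right) + 122\right) = 99 \left(\left(12 - 108 + \sqrt{2} \cdot 0\right) + 122\right) = 99 \left(\left(12 - 108 + 0\right) + 122\right) = 99 \left(-96 + 122\right) = 99 \cdot 26 = 2574$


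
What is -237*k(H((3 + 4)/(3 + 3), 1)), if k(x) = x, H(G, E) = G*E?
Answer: -553/2 ≈ -276.50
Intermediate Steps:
H(G, E) = E*G
-237*k(H((3 + 4)/(3 + 3), 1)) = -237*(3 + 4)/(3 + 3) = -237*7/6 = -553/2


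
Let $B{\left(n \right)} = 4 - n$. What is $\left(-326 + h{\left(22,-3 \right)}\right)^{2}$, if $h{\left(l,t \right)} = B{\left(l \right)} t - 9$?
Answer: $78961$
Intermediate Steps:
$h{\left(l,t \right)} = -9 + t \left(4 - l\right)$ ($h{\left(l,t \right)} = \left(4 - l\right) t - 9 = t \left(4 - l\right) - 9 = -9 + t \left(4 - l\right)$)
$\left(-326 + h{\left(22,-3 \right)}\right)^{2} = \left(-326 - \left(9 - 3 \left(-4 + 22\right)\right)\right)^{2} = \left(-326 - \left(9 - 54\right)\right)^{2} = \left(-326 + \left(-9 + 54\right)\right)^{2} = \left(-326 + 45\right)^{2} = \left(-281\right)^{2} = 78961$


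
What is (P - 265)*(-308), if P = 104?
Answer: 49588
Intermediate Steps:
(P - 265)*(-308) = (104 - 265)*(-308) = -161*(-308) = 49588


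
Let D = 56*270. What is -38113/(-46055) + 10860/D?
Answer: 17940431/11605860 ≈ 1.5458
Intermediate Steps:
D = 15120
-38113/(-46055) + 10860/D = -38113/(-46055) + 10860/15120 = -38113*(-1/46055) + 10860*(1/15120) = 38113/46055 + 181/252 = 17940431/11605860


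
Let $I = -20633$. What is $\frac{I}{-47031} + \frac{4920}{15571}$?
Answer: $\frac{552668963}{732319701} \approx 0.75468$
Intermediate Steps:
$\frac{I}{-47031} + \frac{4920}{15571} = - \frac{20633}{-47031} + \frac{4920}{15571} = \left(-20633\right) \left(- \frac{1}{47031}\right) + 4920 \cdot \frac{1}{15571} = \frac{20633}{47031} + \frac{4920}{15571} = \frac{552668963}{732319701}$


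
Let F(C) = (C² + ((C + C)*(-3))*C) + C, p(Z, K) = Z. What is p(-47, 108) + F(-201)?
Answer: -202253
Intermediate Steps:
F(C) = C - 5*C² (F(C) = (C² + ((2*C)*(-3))*C) + C = (C² + (-6*C)*C) + C = (C² - 6*C²) + C = -5*C² + C = C - 5*C²)
p(-47, 108) + F(-201) = -47 - 201*(1 - 5*(-201)) = -47 - 201*(1 + 1005) = -47 - 201*1006 = -47 - 202206 = -202253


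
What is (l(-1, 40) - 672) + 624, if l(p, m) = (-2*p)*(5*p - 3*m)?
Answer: -298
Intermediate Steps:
l(p, m) = -2*p*(-3*m + 5*p) (l(p, m) = (-2*p)*(-3*m + 5*p) = -2*p*(-3*m + 5*p))
(l(-1, 40) - 672) + 624 = (2*(-1)*(-5*(-1) + 3*40) - 672) + 624 = (2*(-1)*(5 + 120) - 672) + 624 = (2*(-1)*125 - 672) + 624 = (-250 - 672) + 624 = -922 + 624 = -298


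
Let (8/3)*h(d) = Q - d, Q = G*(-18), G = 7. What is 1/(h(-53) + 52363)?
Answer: 8/418685 ≈ 1.9107e-5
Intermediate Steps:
Q = -126 (Q = 7*(-18) = -126)
h(d) = -189/4 - 3*d/8 (h(d) = 3*(-126 - d)/8 = -189/4 - 3*d/8)
1/(h(-53) + 52363) = 1/((-189/4 - 3/8*(-53)) + 52363) = 1/((-189/4 + 159/8) + 52363) = 1/(-219/8 + 52363) = 1/(418685/8) = 8/418685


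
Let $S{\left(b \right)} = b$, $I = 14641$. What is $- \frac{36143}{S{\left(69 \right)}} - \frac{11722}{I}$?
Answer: $- \frac{529978481}{1010229} \approx -524.61$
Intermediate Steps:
$- \frac{36143}{S{\left(69 \right)}} - \frac{11722}{I} = - \frac{36143}{69} - \frac{11722}{14641} = - \frac{529978481}{1010229}$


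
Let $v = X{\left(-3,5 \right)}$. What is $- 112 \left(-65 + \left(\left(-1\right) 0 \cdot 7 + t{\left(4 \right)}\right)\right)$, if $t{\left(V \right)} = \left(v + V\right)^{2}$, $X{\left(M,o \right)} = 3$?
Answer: $1792$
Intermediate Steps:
$v = 3$
$t{\left(V \right)} = \left(3 + V\right)^{2}$
$- 112 \left(-65 + \left(\left(-1\right) 0 \cdot 7 + t{\left(4 \right)}\right)\right) = - 112 \left(-65 + \left(\left(-1\right) 0 \cdot 7 + \left(3 + 4\right)^{2}\right)\right) = - 112 \left(-65 + \left(0 \cdot 7 + 7^{2}\right)\right) = - 112 \left(-65 + \left(0 + 49\right)\right) = - 112 \left(-65 + 49\right) = \left(-112\right) \left(-16\right) = 1792$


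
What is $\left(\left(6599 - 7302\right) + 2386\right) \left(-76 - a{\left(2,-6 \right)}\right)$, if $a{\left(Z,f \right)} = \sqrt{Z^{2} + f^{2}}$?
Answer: $-127908 - 3366 \sqrt{10} \approx -1.3855 \cdot 10^{5}$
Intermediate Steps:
$\left(\left(6599 - 7302\right) + 2386\right) \left(-76 - a{\left(2,-6 \right)}\right) = \left(\left(6599 - 7302\right) + 2386\right) \left(-76 - \sqrt{2^{2} + \left(-6\right)^{2}}\right) = \left(-703 + 2386\right) \left(-76 - \sqrt{4 + 36}\right) = 1683 \left(-76 - \sqrt{40}\right) = 1683 \left(-76 - 2 \sqrt{10}\right) = -127908 - 3366 \sqrt{10}$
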